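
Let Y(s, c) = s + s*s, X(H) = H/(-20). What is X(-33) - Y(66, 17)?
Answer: -88407/20 ≈ -4420.4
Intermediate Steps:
X(H) = -H/20 (X(H) = H*(-1/20) = -H/20)
Y(s, c) = s + s²
X(-33) - Y(66, 17) = -1/20*(-33) - 66*(1 + 66) = 33/20 - 66*67 = 33/20 - 1*4422 = 33/20 - 4422 = -88407/20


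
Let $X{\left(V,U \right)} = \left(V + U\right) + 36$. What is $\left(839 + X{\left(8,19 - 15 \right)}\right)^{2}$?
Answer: $786769$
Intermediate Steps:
$X{\left(V,U \right)} = 36 + U + V$ ($X{\left(V,U \right)} = \left(U + V\right) + 36 = 36 + U + V$)
$\left(839 + X{\left(8,19 - 15 \right)}\right)^{2} = \left(839 + \left(36 + \left(19 - 15\right) + 8\right)\right)^{2} = \left(839 + \left(36 + 4 + 8\right)\right)^{2} = \left(839 + 48\right)^{2} = 887^{2} = 786769$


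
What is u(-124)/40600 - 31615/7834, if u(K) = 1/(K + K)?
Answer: -159162559917/39439489600 ≈ -4.0356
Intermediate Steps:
u(K) = 1/(2*K)
u(-124)/40600 - 31615/7834 = ((½)/(-124))/40600 - 31615/7834 = ((½)*(-1/124))*(1/40600) - 31615*1/7834 = -1/248*1/40600 - 31615/7834 = -1/10068800 - 31615/7834 = -159162559917/39439489600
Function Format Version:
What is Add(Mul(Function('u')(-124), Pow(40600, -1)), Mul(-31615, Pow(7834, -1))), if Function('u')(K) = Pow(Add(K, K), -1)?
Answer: Rational(-159162559917, 39439489600) ≈ -4.0356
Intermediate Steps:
Function('u')(K) = Mul(Rational(1, 2), Pow(K, -1)) (Function('u')(K) = Pow(Mul(2, K), -1) = Mul(Rational(1, 2), Pow(K, -1)))
Add(Mul(Function('u')(-124), Pow(40600, -1)), Mul(-31615, Pow(7834, -1))) = Add(Mul(Mul(Rational(1, 2), Pow(-124, -1)), Pow(40600, -1)), Mul(-31615, Pow(7834, -1))) = Add(Mul(Mul(Rational(1, 2), Rational(-1, 124)), Rational(1, 40600)), Mul(-31615, Rational(1, 7834))) = Add(Mul(Rational(-1, 248), Rational(1, 40600)), Rational(-31615, 7834)) = Add(Rational(-1, 10068800), Rational(-31615, 7834)) = Rational(-159162559917, 39439489600)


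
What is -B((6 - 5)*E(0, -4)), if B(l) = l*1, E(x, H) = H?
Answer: 4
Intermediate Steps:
B(l) = l
-B((6 - 5)*E(0, -4)) = -(6 - 5)*(-4) = -(-4) = -1*(-4) = 4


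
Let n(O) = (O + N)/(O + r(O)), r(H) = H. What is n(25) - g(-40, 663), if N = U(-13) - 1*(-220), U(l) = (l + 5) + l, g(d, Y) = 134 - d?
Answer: -4238/25 ≈ -169.52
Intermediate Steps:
U(l) = 5 + 2*l (U(l) = (5 + l) + l = 5 + 2*l)
N = 199 (N = (5 + 2*(-13)) - 1*(-220) = (5 - 26) + 220 = -21 + 220 = 199)
n(O) = (199 + O)/(2*O) (n(O) = (O + 199)/(O + O) = (199 + O)/((2*O)) = (199 + O)*(1/(2*O)) = (199 + O)/(2*O))
n(25) - g(-40, 663) = (1/2)*(199 + 25)/25 - (134 - 1*(-40)) = (1/2)*(1/25)*224 - (134 + 40) = 112/25 - 1*174 = 112/25 - 174 = -4238/25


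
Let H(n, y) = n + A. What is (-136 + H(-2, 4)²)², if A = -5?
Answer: 7569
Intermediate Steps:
H(n, y) = -5 + n (H(n, y) = n - 5 = -5 + n)
(-136 + H(-2, 4)²)² = (-136 + (-5 - 2)²)² = (-136 + (-7)²)² = (-136 + 49)² = (-87)² = 7569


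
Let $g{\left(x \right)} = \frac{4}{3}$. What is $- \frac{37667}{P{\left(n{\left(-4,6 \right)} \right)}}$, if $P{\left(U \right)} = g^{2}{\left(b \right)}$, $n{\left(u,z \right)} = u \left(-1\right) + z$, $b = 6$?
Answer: $- \frac{339003}{16} \approx -21188.0$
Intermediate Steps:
$g{\left(x \right)} = \frac{4}{3}$ ($g{\left(x \right)} = 4 \cdot \frac{1}{3} = \frac{4}{3}$)
$n{\left(u,z \right)} = z - u$ ($n{\left(u,z \right)} = - u + z = z - u$)
$P{\left(U \right)} = \frac{16}{9}$ ($P{\left(U \right)} = \left(\frac{4}{3}\right)^{2} = \frac{16}{9}$)
$- \frac{37667}{P{\left(n{\left(-4,6 \right)} \right)}} = - \frac{37667}{\frac{16}{9}} = \left(-37667\right) \frac{9}{16} = - \frac{339003}{16}$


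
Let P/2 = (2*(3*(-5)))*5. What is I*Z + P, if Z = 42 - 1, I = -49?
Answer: -2309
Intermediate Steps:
Z = 41
P = -300 (P = 2*((2*(3*(-5)))*5) = 2*((2*(-15))*5) = 2*(-30*5) = 2*(-150) = -300)
I*Z + P = -49*41 - 300 = -2009 - 300 = -2309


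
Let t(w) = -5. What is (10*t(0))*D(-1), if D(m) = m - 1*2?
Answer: 150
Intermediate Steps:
D(m) = -2 + m (D(m) = m - 2 = -2 + m)
(10*t(0))*D(-1) = (10*(-5))*(-2 - 1) = -50*(-3) = 150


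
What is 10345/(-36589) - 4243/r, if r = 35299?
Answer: -520415282/1291555111 ≈ -0.40294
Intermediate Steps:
10345/(-36589) - 4243/r = 10345/(-36589) - 4243/35299 = 10345*(-1/36589) - 4243*1/35299 = -10345/36589 - 4243/35299 = -520415282/1291555111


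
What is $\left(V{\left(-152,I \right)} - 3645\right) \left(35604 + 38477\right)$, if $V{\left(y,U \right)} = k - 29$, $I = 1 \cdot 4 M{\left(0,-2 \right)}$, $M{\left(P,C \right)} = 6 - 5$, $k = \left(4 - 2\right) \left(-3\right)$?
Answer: $-272618080$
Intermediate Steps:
$k = -6$ ($k = 2 \left(-3\right) = -6$)
$M{\left(P,C \right)} = 1$ ($M{\left(P,C \right)} = 6 - 5 = 1$)
$I = 4$ ($I = 1 \cdot 4 \cdot 1 = 4 \cdot 1 = 4$)
$V{\left(y,U \right)} = -35$ ($V{\left(y,U \right)} = -6 - 29 = -35$)
$\left(V{\left(-152,I \right)} - 3645\right) \left(35604 + 38477\right) = \left(-35 - 3645\right) \left(35604 + 38477\right) = \left(-3680\right) 74081 = -272618080$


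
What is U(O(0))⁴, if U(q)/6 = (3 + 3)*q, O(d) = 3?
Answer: 136048896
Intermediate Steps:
U(q) = 36*q (U(q) = 6*((3 + 3)*q) = 6*(6*q) = 36*q)
U(O(0))⁴ = (36*3)⁴ = 108⁴ = 136048896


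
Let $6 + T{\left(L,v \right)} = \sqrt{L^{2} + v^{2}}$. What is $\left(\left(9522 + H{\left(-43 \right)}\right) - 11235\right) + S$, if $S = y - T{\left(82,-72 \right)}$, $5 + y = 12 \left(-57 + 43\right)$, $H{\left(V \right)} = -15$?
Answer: $-1895 - 2 \sqrt{2977} \approx -2004.1$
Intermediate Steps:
$T{\left(L,v \right)} = -6 + \sqrt{L^{2} + v^{2}}$
$y = -173$ ($y = -5 + 12 \left(-57 + 43\right) = -5 + 12 \left(-14\right) = -5 - 168 = -173$)
$S = -167 - 2 \sqrt{2977}$ ($S = -173 - \left(-6 + \sqrt{82^{2} + \left(-72\right)^{2}}\right) = -173 - \left(-6 + \sqrt{6724 + 5184}\right) = -173 - \left(-6 + \sqrt{11908}\right) = -173 - \left(-6 + 2 \sqrt{2977}\right) = -173 + \left(6 - 2 \sqrt{2977}\right) = -167 - 2 \sqrt{2977} \approx -276.12$)
$\left(\left(9522 + H{\left(-43 \right)}\right) - 11235\right) + S = \left(\left(9522 - 15\right) - 11235\right) - \left(167 + 2 \sqrt{2977}\right) = \left(9507 - 11235\right) - \left(167 + 2 \sqrt{2977}\right) = -1728 - \left(167 + 2 \sqrt{2977}\right) = -1895 - 2 \sqrt{2977}$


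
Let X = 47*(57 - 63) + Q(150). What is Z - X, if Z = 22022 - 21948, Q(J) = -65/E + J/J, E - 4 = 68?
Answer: 25625/72 ≈ 355.90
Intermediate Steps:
E = 72 (E = 4 + 68 = 72)
Q(J) = 7/72 (Q(J) = -65/72 + J/J = -65*1/72 + 1 = -65/72 + 1 = 7/72)
Z = 74
X = -20297/72 (X = 47*(57 - 63) + 7/72 = 47*(-6) + 7/72 = -282 + 7/72 = -20297/72 ≈ -281.90)
Z - X = 74 - 1*(-20297/72) = 74 + 20297/72 = 25625/72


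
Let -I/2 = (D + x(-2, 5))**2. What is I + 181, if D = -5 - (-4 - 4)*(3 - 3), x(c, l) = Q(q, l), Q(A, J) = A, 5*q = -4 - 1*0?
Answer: 2843/25 ≈ 113.72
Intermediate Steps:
q = -4/5 (q = (-4 - 1*0)/5 = (-4 + 0)/5 = (1/5)*(-4) = -4/5 ≈ -0.80000)
x(c, l) = -4/5
D = -5 (D = -5 - (-8)*0 = -5 - 1*0 = -5 + 0 = -5)
I = -1682/25 (I = -2*(-5 - 4/5)**2 = -2*(-29/5)**2 = -2*841/25 = -1682/25 ≈ -67.280)
I + 181 = -1682/25 + 181 = 2843/25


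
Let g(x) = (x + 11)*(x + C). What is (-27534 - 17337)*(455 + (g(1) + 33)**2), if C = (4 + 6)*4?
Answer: -12387985680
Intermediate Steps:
C = 40 (C = 10*4 = 40)
g(x) = (11 + x)*(40 + x) (g(x) = (x + 11)*(x + 40) = (11 + x)*(40 + x))
(-27534 - 17337)*(455 + (g(1) + 33)**2) = (-27534 - 17337)*(455 + ((440 + 1**2 + 51*1) + 33)**2) = -44871*(455 + ((440 + 1 + 51) + 33)**2) = -44871*(455 + (492 + 33)**2) = -44871*(455 + 525**2) = -44871*(455 + 275625) = -44871*276080 = -12387985680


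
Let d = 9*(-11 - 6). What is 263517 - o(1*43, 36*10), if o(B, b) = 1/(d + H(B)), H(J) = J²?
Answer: 446924831/1696 ≈ 2.6352e+5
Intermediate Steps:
d = -153 (d = 9*(-17) = -153)
o(B, b) = 1/(-153 + B²)
263517 - o(1*43, 36*10) = 263517 - 1/(-153 + (1*43)²) = 263517 - 1/(-153 + 43²) = 263517 - 1/(-153 + 1849) = 263517 - 1/1696 = 446924831/1696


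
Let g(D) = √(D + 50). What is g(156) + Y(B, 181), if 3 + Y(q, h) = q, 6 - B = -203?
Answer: 206 + √206 ≈ 220.35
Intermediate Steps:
B = 209 (B = 6 - 1*(-203) = 6 + 203 = 209)
Y(q, h) = -3 + q
g(D) = √(50 + D)
g(156) + Y(B, 181) = √(50 + 156) + (-3 + 209) = √206 + 206 = 206 + √206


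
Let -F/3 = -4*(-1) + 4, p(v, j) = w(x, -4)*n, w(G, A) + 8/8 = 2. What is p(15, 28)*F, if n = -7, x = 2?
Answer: 168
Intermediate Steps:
w(G, A) = 1 (w(G, A) = -1 + 2 = 1)
p(v, j) = -7 (p(v, j) = 1*(-7) = -7)
F = -24 (F = -3*(-4*(-1) + 4) = -3*(4 + 4) = -3*8 = -24)
p(15, 28)*F = -7*(-24) = 168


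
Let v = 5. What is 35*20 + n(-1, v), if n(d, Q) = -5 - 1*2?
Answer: 693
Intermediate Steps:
n(d, Q) = -7 (n(d, Q) = -5 - 2 = -7)
35*20 + n(-1, v) = 35*20 - 7 = 700 - 7 = 693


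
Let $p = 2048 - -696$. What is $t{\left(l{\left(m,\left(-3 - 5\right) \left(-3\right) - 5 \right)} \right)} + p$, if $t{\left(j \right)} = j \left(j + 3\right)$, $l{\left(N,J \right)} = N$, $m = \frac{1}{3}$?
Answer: $\frac{24706}{9} \approx 2745.1$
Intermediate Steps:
$m = \frac{1}{3} \approx 0.33333$
$t{\left(j \right)} = j \left(3 + j\right)$
$p = 2744$ ($p = 2048 + 696 = 2744$)
$t{\left(l{\left(m,\left(-3 - 5\right) \left(-3\right) - 5 \right)} \right)} + p = \frac{3 + \frac{1}{3}}{3} + 2744 = \frac{1}{3} \cdot \frac{10}{3} + 2744 = \frac{10}{9} + 2744 = \frac{24706}{9}$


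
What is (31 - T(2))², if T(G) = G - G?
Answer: 961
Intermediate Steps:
T(G) = 0
(31 - T(2))² = (31 - 1*0)² = (31 + 0)² = 31² = 961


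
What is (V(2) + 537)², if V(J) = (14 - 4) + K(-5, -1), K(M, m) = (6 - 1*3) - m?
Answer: 303601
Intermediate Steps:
K(M, m) = 3 - m (K(M, m) = (6 - 3) - m = 3 - m)
V(J) = 14 (V(J) = (14 - 4) + (3 - 1*(-1)) = 10 + (3 + 1) = 10 + 4 = 14)
(V(2) + 537)² = (14 + 537)² = 551² = 303601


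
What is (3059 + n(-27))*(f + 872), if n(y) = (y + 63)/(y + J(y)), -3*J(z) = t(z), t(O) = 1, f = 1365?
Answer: 280441505/41 ≈ 6.8400e+6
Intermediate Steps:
J(z) = -⅓ (J(z) = -⅓*1 = -⅓)
n(y) = (63 + y)/(-⅓ + y) (n(y) = (y + 63)/(y - ⅓) = (63 + y)/(-⅓ + y))
(3059 + n(-27))*(f + 872) = (3059 + 3*(63 - 27)/(-1 + 3*(-27)))*(1365 + 872) = (3059 + 3*36/(-1 - 81))*2237 = (3059 + 3*36/(-82))*2237 = (3059 + 3*(-1/82)*36)*2237 = (3059 - 54/41)*2237 = (125365/41)*2237 = 280441505/41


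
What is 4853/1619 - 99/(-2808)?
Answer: 1531945/505128 ≈ 3.0328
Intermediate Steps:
4853/1619 - 99/(-2808) = 4853*(1/1619) - 99*(-1/2808) = 4853/1619 + 11/312 = 1531945/505128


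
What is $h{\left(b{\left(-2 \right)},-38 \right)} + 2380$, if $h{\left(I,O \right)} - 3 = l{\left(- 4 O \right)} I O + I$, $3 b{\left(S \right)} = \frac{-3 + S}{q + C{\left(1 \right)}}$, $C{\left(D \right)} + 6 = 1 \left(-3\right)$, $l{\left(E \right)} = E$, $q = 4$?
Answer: $458$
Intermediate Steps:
$C{\left(D \right)} = -9$ ($C{\left(D \right)} = -6 + 1 \left(-3\right) = -6 - 3 = -9$)
$b{\left(S \right)} = \frac{1}{5} - \frac{S}{15}$ ($b{\left(S \right)} = \frac{\left(-3 + S\right) \frac{1}{4 - 9}}{3} = \frac{\left(-3 + S\right) \frac{1}{-5}}{3} = \frac{\left(-3 + S\right) \left(- \frac{1}{5}\right)}{3} = \frac{\frac{3}{5} - \frac{S}{5}}{3} = \frac{1}{5} - \frac{S}{15}$)
$h{\left(I,O \right)} = 3 + I - 4 I O^{2}$ ($h{\left(I,O \right)} = 3 + \left(- 4 O I O + I\right) = 3 + \left(- 4 I O O + I\right) = 3 - \left(- I + 4 I O^{2}\right) = 3 + I - 4 I O^{2}$)
$h{\left(b{\left(-2 \right)},-38 \right)} + 2380 = \left(3 + \left(\frac{1}{5} - - \frac{2}{15}\right) - 4 \left(\frac{1}{5} - - \frac{2}{15}\right) \left(-38\right)^{2}\right) + 2380 = \left(3 + \left(\frac{1}{5} + \frac{2}{15}\right) - 4 \left(\frac{1}{5} + \frac{2}{15}\right) 1444\right) + 2380 = \left(3 + \frac{1}{3} - \frac{4}{3} \cdot 1444\right) + 2380 = \left(3 + \frac{1}{3} - \frac{5776}{3}\right) + 2380 = -1922 + 2380 = 458$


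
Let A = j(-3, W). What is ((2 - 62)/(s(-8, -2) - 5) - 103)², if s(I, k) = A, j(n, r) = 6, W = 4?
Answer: 26569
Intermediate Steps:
A = 6
s(I, k) = 6
((2 - 62)/(s(-8, -2) - 5) - 103)² = ((2 - 62)/(6 - 5) - 103)² = (-60/1 - 103)² = (-60*1 - 103)² = (-60 - 103)² = (-163)² = 26569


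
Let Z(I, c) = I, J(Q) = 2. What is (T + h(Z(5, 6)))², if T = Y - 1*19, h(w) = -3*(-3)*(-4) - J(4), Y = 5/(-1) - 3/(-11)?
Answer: 461041/121 ≈ 3810.3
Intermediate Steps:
Y = -52/11 (Y = 5*(-1) - 3*(-1/11) = -5 + 3/11 = -52/11 ≈ -4.7273)
h(w) = -38 (h(w) = -3*(-3)*(-4) - 1*2 = 9*(-4) - 2 = -36 - 2 = -38)
T = -261/11 (T = -52/11 - 1*19 = -52/11 - 19 = -261/11 ≈ -23.727)
(T + h(Z(5, 6)))² = (-261/11 - 38)² = (-679/11)² = 461041/121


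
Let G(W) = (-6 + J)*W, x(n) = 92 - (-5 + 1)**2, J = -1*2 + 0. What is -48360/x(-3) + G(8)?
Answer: -13306/19 ≈ -700.32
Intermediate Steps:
J = -2 (J = -2 + 0 = -2)
x(n) = 76 (x(n) = 92 - 1*(-4)**2 = 92 - 1*16 = 92 - 16 = 76)
G(W) = -8*W (G(W) = (-6 - 2)*W = -8*W)
-48360/x(-3) + G(8) = -48360/76 - 8*8 = -48360*1/76 - 64 = -12090/19 - 64 = -13306/19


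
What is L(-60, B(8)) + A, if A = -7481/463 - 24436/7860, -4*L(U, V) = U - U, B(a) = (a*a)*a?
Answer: -17528632/909795 ≈ -19.267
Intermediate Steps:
B(a) = a³ (B(a) = a²*a = a³)
L(U, V) = 0 (L(U, V) = -(U - U)/4 = -¼*0 = 0)
A = -17528632/909795 (A = -7481*1/463 - 24436*1/7860 = -7481/463 - 6109/1965 = -17528632/909795 ≈ -19.267)
L(-60, B(8)) + A = 0 - 17528632/909795 = -17528632/909795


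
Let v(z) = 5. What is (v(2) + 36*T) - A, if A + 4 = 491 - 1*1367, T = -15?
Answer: 345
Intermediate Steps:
A = -880 (A = -4 + (491 - 1*1367) = -4 + (491 - 1367) = -4 - 876 = -880)
(v(2) + 36*T) - A = (5 + 36*(-15)) - 1*(-880) = (5 - 540) + 880 = -535 + 880 = 345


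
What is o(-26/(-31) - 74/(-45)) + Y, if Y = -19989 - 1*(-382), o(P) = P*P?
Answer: -38143712879/1946025 ≈ -19601.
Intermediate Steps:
o(P) = P²
Y = -19607 (Y = -19989 + 382 = -19607)
o(-26/(-31) - 74/(-45)) + Y = (-26/(-31) - 74/(-45))² - 19607 = (-26*(-1/31) - 74*(-1/45))² - 19607 = (26/31 + 74/45)² - 19607 = (3464/1395)² - 19607 = 11999296/1946025 - 19607 = -38143712879/1946025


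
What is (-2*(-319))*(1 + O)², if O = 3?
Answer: 10208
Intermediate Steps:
(-2*(-319))*(1 + O)² = (-2*(-319))*(1 + 3)² = 638*4² = 638*16 = 10208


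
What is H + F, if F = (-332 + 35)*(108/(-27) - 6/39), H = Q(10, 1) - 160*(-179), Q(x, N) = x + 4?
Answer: 388540/13 ≈ 29888.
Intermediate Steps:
Q(x, N) = 4 + x
H = 28654 (H = (4 + 10) - 160*(-179) = 14 + 28640 = 28654)
F = 16038/13 (F = -297*(108*(-1/27) - 6*1/39) = -297*(-4 - 2/13) = -297*(-54/13) = 16038/13 ≈ 1233.7)
H + F = 28654 + 16038/13 = 388540/13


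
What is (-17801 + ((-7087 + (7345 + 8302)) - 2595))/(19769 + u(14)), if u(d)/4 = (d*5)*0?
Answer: -11836/19769 ≈ -0.59871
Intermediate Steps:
u(d) = 0 (u(d) = 4*((d*5)*0) = 4*((5*d)*0) = 4*0 = 0)
(-17801 + ((-7087 + (7345 + 8302)) - 2595))/(19769 + u(14)) = (-17801 + ((-7087 + (7345 + 8302)) - 2595))/(19769 + 0) = (-17801 + ((-7087 + 15647) - 2595))/19769 = (-17801 + (8560 - 2595))*(1/19769) = (-17801 + 5965)*(1/19769) = -11836*1/19769 = -11836/19769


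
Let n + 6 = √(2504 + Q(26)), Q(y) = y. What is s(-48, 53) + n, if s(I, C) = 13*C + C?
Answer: 736 + √2530 ≈ 786.30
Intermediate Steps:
s(I, C) = 14*C
n = -6 + √2530 (n = -6 + √(2504 + 26) = -6 + √2530 ≈ 44.299)
s(-48, 53) + n = 14*53 + (-6 + √2530) = 742 + (-6 + √2530) = 736 + √2530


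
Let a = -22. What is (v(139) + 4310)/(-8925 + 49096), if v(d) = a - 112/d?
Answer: 595920/5583769 ≈ 0.10672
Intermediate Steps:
v(d) = -22 - 112/d
(v(139) + 4310)/(-8925 + 49096) = ((-22 - 112/139) + 4310)/(-8925 + 49096) = ((-22 - 112*1/139) + 4310)/40171 = ((-22 - 112/139) + 4310)*(1/40171) = (-3170/139 + 4310)*(1/40171) = (595920/139)*(1/40171) = 595920/5583769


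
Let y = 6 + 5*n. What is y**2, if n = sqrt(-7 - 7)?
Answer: -314 + 60*I*sqrt(14) ≈ -314.0 + 224.5*I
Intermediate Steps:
n = I*sqrt(14) (n = sqrt(-14) = I*sqrt(14) ≈ 3.7417*I)
y = 6 + 5*I*sqrt(14) (y = 6 + 5*(I*sqrt(14)) = 6 + 5*I*sqrt(14) ≈ 6.0 + 18.708*I)
y**2 = (6 + 5*I*sqrt(14))**2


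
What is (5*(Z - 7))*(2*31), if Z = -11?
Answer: -5580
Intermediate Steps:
(5*(Z - 7))*(2*31) = (5*(-11 - 7))*(2*31) = (5*(-18))*62 = -90*62 = -5580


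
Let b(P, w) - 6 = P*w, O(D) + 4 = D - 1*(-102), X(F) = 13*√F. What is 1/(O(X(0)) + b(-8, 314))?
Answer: -1/2408 ≈ -0.00041528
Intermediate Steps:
O(D) = 98 + D (O(D) = -4 + (D - 1*(-102)) = -4 + (D + 102) = -4 + (102 + D) = 98 + D)
b(P, w) = 6 + P*w
1/(O(X(0)) + b(-8, 314)) = 1/((98 + 13*√0) + (6 - 8*314)) = 1/((98 + 13*0) + (6 - 2512)) = 1/((98 + 0) - 2506) = 1/(98 - 2506) = 1/(-2408) = -1/2408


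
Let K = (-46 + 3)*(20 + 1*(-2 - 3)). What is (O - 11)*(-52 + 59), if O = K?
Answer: -4592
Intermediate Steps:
K = -645 (K = -43*(20 + 1*(-5)) = -43*(20 - 5) = -43*15 = -645)
O = -645
(O - 11)*(-52 + 59) = (-645 - 11)*(-52 + 59) = -656*7 = -4592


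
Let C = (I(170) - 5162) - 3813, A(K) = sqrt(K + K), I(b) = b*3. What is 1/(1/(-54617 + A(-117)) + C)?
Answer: -12625619153906/106875866368980743 + 3*I*sqrt(26)/213751732737961486 ≈ -0.00011813 + 7.1565e-17*I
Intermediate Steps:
I(b) = 3*b
A(K) = sqrt(2)*sqrt(K) (A(K) = sqrt(2*K) = sqrt(2)*sqrt(K))
C = -8465 (C = (3*170 - 5162) - 3813 = (510 - 5162) - 3813 = -4652 - 3813 = -8465)
1/(1/(-54617 + A(-117)) + C) = 1/(1/(-54617 + sqrt(2)*sqrt(-117)) - 8465) = 1/(1/(-54617 + sqrt(2)*(3*I*sqrt(13))) - 8465) = 1/(1/(-54617 + 3*I*sqrt(26)) - 8465) = 1/(-8465 + 1/(-54617 + 3*I*sqrt(26)))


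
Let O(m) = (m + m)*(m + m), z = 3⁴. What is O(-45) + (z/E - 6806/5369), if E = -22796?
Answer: 991217379935/122391724 ≈ 8098.7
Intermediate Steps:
z = 81
O(m) = 4*m² (O(m) = (2*m)*(2*m) = 4*m²)
O(-45) + (z/E - 6806/5369) = 4*(-45)² + (81/(-22796) - 6806/5369) = 4*2025 + (81*(-1/22796) - 6806*1/5369) = 8100 + (-81/22796 - 6806/5369) = 8100 - 155584465/122391724 = 991217379935/122391724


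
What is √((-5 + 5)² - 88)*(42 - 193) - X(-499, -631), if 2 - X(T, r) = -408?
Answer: -410 - 302*I*√22 ≈ -410.0 - 1416.5*I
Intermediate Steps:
X(T, r) = 410 (X(T, r) = 2 - 1*(-408) = 2 + 408 = 410)
√((-5 + 5)² - 88)*(42 - 193) - X(-499, -631) = √((-5 + 5)² - 88)*(42 - 193) - 1*410 = √(0² - 88)*(-151) - 410 = √(0 - 88)*(-151) - 410 = √(-88)*(-151) - 410 = (2*I*√22)*(-151) - 410 = -302*I*√22 - 410 = -410 - 302*I*√22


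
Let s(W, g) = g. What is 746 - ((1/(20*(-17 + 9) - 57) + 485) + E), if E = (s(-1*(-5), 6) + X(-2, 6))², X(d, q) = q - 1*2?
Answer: 34938/217 ≈ 161.00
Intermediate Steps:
X(d, q) = -2 + q (X(d, q) = q - 2 = -2 + q)
E = 100 (E = (6 + (-2 + 6))² = (6 + 4)² = 10² = 100)
746 - ((1/(20*(-17 + 9) - 57) + 485) + E) = 746 - ((1/(20*(-17 + 9) - 57) + 485) + 100) = 746 - ((1/(20*(-8) - 57) + 485) + 100) = 746 - ((1/(-160 - 57) + 485) + 100) = 746 - ((1/(-217) + 485) + 100) = 746 - ((-1/217 + 485) + 100) = 746 - (105244/217 + 100) = 746 - 1*126944/217 = 746 - 126944/217 = 34938/217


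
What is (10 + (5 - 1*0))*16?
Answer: 240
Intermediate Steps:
(10 + (5 - 1*0))*16 = (10 + (5 + 0))*16 = (10 + 5)*16 = 15*16 = 240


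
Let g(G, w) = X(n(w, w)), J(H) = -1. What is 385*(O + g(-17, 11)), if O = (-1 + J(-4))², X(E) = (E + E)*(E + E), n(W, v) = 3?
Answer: 15400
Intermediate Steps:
X(E) = 4*E² (X(E) = (2*E)*(2*E) = 4*E²)
g(G, w) = 36 (g(G, w) = 4*3² = 4*9 = 36)
O = 4 (O = (-1 - 1)² = (-2)² = 4)
385*(O + g(-17, 11)) = 385*(4 + 36) = 385*40 = 15400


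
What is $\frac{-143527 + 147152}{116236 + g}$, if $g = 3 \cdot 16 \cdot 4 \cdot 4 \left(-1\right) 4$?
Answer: $\frac{3625}{113164} \approx 0.032033$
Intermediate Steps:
$g = -3072$ ($g = 48 \cdot 4 \left(\left(-4\right) 4\right) = 192 \left(-16\right) = -3072$)
$\frac{-143527 + 147152}{116236 + g} = \frac{-143527 + 147152}{116236 - 3072} = \frac{3625}{113164}$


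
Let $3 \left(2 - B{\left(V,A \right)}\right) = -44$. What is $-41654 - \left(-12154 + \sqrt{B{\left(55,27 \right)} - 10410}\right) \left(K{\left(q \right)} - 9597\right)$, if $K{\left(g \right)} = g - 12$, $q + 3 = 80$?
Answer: $-115893582 + \frac{19064 i \sqrt{23385}}{3} \approx -1.1589 \cdot 10^{8} + 9.7177 \cdot 10^{5} i$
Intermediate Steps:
$q = 77$ ($q = -3 + 80 = 77$)
$B{\left(V,A \right)} = \frac{50}{3}$ ($B{\left(V,A \right)} = 2 - - \frac{44}{3} = 2 + \frac{44}{3} = \frac{50}{3}$)
$K{\left(g \right)} = -12 + g$ ($K{\left(g \right)} = g - 12 = -12 + g$)
$-41654 - \left(-12154 + \sqrt{B{\left(55,27 \right)} - 10410}\right) \left(K{\left(q \right)} - 9597\right) = -41654 - \left(-12154 + \sqrt{\frac{50}{3} - 10410}\right) \left(\left(-12 + 77\right) - 9597\right) = -41654 - \left(-12154 + \sqrt{- \frac{31180}{3}}\right) \left(65 - 9597\right) = -41654 - \left(-12154 + \frac{2 i \sqrt{23385}}{3}\right) \left(-9532\right) = -41654 - \left(115851928 - \frac{19064 i \sqrt{23385}}{3}\right) = -115893582 + \frac{19064 i \sqrt{23385}}{3}$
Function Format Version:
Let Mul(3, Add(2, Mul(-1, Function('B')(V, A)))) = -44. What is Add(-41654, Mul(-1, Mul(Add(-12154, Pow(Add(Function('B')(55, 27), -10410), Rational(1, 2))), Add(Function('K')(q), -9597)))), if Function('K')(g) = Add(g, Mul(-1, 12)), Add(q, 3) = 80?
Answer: Add(-115893582, Mul(Rational(19064, 3), I, Pow(23385, Rational(1, 2)))) ≈ Add(-1.1589e+8, Mul(9.7177e+5, I))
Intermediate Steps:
q = 77 (q = Add(-3, 80) = 77)
Function('B')(V, A) = Rational(50, 3) (Function('B')(V, A) = Add(2, Mul(Rational(-1, 3), -44)) = Add(2, Rational(44, 3)) = Rational(50, 3))
Function('K')(g) = Add(-12, g) (Function('K')(g) = Add(g, -12) = Add(-12, g))
Add(-41654, Mul(-1, Mul(Add(-12154, Pow(Add(Function('B')(55, 27), -10410), Rational(1, 2))), Add(Function('K')(q), -9597)))) = Add(-41654, Mul(-1, Mul(Add(-12154, Pow(Add(Rational(50, 3), -10410), Rational(1, 2))), Add(Add(-12, 77), -9597)))) = Add(-41654, Mul(-1, Mul(Add(-12154, Pow(Rational(-31180, 3), Rational(1, 2))), Add(65, -9597)))) = Add(-41654, Mul(-1, Mul(Add(-12154, Mul(Rational(2, 3), I, Pow(23385, Rational(1, 2)))), -9532))) = Add(-41654, Mul(-1, Add(115851928, Mul(Rational(-19064, 3), I, Pow(23385, Rational(1, 2)))))) = Add(-41654, Add(-115851928, Mul(Rational(19064, 3), I, Pow(23385, Rational(1, 2))))) = Add(-115893582, Mul(Rational(19064, 3), I, Pow(23385, Rational(1, 2))))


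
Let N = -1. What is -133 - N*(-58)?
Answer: -191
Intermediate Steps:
-133 - N*(-58) = -133 - 1*(-1)*(-58) = -133 + 1*(-58) = -133 - 58 = -191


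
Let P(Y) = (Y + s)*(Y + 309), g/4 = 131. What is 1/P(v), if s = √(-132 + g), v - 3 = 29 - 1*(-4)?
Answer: 3/25990 - 7*√2/155940 ≈ 5.1946e-5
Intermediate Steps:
g = 524 (g = 4*131 = 524)
v = 36 (v = 3 + (29 - 1*(-4)) = 3 + (29 + 4) = 3 + 33 = 36)
s = 14*√2 (s = √(-132 + 524) = √392 = 14*√2 ≈ 19.799)
P(Y) = (309 + Y)*(Y + 14*√2) (P(Y) = (Y + 14*√2)*(Y + 309) = (Y + 14*√2)*(309 + Y) = (309 + Y)*(Y + 14*√2))
1/P(v) = 1/(36² + 309*36 + 4326*√2 + 14*36*√2) = 1/(1296 + 11124 + 4326*√2 + 504*√2) = 1/(12420 + 4830*√2)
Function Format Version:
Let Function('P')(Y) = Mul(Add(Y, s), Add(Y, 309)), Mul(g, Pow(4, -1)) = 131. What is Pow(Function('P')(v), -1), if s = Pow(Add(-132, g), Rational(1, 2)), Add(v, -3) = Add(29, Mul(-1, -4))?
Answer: Add(Rational(3, 25990), Mul(Rational(-7, 155940), Pow(2, Rational(1, 2)))) ≈ 5.1946e-5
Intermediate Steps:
g = 524 (g = Mul(4, 131) = 524)
v = 36 (v = Add(3, Add(29, Mul(-1, -4))) = Add(3, Add(29, 4)) = Add(3, 33) = 36)
s = Mul(14, Pow(2, Rational(1, 2))) (s = Pow(Add(-132, 524), Rational(1, 2)) = Pow(392, Rational(1, 2)) = Mul(14, Pow(2, Rational(1, 2))) ≈ 19.799)
Function('P')(Y) = Mul(Add(309, Y), Add(Y, Mul(14, Pow(2, Rational(1, 2))))) (Function('P')(Y) = Mul(Add(Y, Mul(14, Pow(2, Rational(1, 2)))), Add(Y, 309)) = Mul(Add(Y, Mul(14, Pow(2, Rational(1, 2)))), Add(309, Y)) = Mul(Add(309, Y), Add(Y, Mul(14, Pow(2, Rational(1, 2))))))
Pow(Function('P')(v), -1) = Pow(Add(Pow(36, 2), Mul(309, 36), Mul(4326, Pow(2, Rational(1, 2))), Mul(14, 36, Pow(2, Rational(1, 2)))), -1) = Pow(Add(1296, 11124, Mul(4326, Pow(2, Rational(1, 2))), Mul(504, Pow(2, Rational(1, 2)))), -1) = Pow(Add(12420, Mul(4830, Pow(2, Rational(1, 2)))), -1)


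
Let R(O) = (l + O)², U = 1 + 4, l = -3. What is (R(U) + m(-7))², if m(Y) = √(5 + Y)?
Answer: (4 + I*√2)² ≈ 14.0 + 11.314*I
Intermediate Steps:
U = 5
R(O) = (-3 + O)²
(R(U) + m(-7))² = ((-3 + 5)² + √(5 - 7))² = (2² + √(-2))² = (4 + I*√2)²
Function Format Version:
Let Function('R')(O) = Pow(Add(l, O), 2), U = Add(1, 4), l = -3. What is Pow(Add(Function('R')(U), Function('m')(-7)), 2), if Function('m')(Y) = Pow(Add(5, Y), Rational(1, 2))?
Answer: Pow(Add(4, Mul(I, Pow(2, Rational(1, 2)))), 2) ≈ Add(14.000, Mul(11.314, I))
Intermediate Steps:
U = 5
Function('R')(O) = Pow(Add(-3, O), 2)
Pow(Add(Function('R')(U), Function('m')(-7)), 2) = Pow(Add(Pow(Add(-3, 5), 2), Pow(Add(5, -7), Rational(1, 2))), 2) = Pow(Add(Pow(2, 2), Pow(-2, Rational(1, 2))), 2) = Pow(Add(4, Mul(I, Pow(2, Rational(1, 2)))), 2)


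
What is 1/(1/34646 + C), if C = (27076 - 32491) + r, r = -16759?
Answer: -34646/768240403 ≈ -4.5098e-5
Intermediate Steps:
C = -22174 (C = (27076 - 32491) - 16759 = -5415 - 16759 = -22174)
1/(1/34646 + C) = 1/(1/34646 - 22174) = 1/(-768240403/34646) = -34646/768240403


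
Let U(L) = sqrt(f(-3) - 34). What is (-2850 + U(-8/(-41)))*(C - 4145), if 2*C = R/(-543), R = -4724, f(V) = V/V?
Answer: 2135954350/181 - 2248373*I*sqrt(33)/543 ≈ 1.1801e+7 - 23786.0*I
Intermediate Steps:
f(V) = 1
U(L) = I*sqrt(33) (U(L) = sqrt(1 - 34) = sqrt(-33) = I*sqrt(33))
C = 2362/543 (C = (-4724/(-543))/2 = (-4724*(-1/543))/2 = (1/2)*(4724/543) = 2362/543 ≈ 4.3499)
(-2850 + U(-8/(-41)))*(C - 4145) = (-2850 + I*sqrt(33))*(2362/543 - 4145) = (-2850 + I*sqrt(33))*(-2248373/543) = 2135954350/181 - 2248373*I*sqrt(33)/543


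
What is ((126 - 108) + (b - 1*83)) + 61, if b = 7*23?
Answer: 157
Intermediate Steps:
b = 161
((126 - 108) + (b - 1*83)) + 61 = ((126 - 108) + (161 - 1*83)) + 61 = (18 + (161 - 83)) + 61 = (18 + 78) + 61 = 96 + 61 = 157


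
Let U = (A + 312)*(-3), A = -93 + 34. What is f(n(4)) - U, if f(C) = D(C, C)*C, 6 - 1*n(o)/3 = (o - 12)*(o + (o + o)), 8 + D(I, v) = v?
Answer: 91947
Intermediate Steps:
D(I, v) = -8 + v
A = -59
n(o) = 18 - 9*o*(-12 + o) (n(o) = 18 - 3*(o - 12)*(o + (o + o)) = 18 - 3*(-12 + o)*(o + 2*o) = 18 - 3*(-12 + o)*3*o = 18 - 9*o*(-12 + o))
U = -759 (U = (-59 + 312)*(-3) = 253*(-3) = -759)
f(C) = C*(-8 + C) (f(C) = (-8 + C)*C = C*(-8 + C))
f(n(4)) - U = (18 - 9*4² + 108*4)*(-8 + (18 - 9*4² + 108*4)) - 1*(-759) = (18 - 9*16 + 432)*(-8 + (18 - 9*16 + 432)) + 759 = (18 - 144 + 432)*(-8 + (18 - 144 + 432)) + 759 = 306*(-8 + 306) + 759 = 306*298 + 759 = 91188 + 759 = 91947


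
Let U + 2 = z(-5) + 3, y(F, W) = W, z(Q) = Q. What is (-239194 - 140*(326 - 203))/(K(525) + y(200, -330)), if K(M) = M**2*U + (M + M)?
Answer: 128207/550890 ≈ 0.23273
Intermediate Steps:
U = -4 (U = -2 + (-5 + 3) = -2 - 2 = -4)
K(M) = -4*M**2 + 2*M (K(M) = M**2*(-4) + (M + M) = -4*M**2 + 2*M)
(-239194 - 140*(326 - 203))/(K(525) + y(200, -330)) = (-239194 - 140*(326 - 203))/(2*525*(1 - 2*525) - 330) = (-239194 - 140*123)/(2*525*(1 - 1050) - 330) = (-239194 - 17220)/(2*525*(-1049) - 330) = -256414/(-1101450 - 330) = -256414/(-1101780) = -256414*(-1/1101780) = 128207/550890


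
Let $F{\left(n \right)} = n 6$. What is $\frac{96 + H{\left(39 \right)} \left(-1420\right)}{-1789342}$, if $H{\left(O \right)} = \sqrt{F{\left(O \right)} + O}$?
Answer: $- \frac{48}{894671} + \frac{10 \sqrt{273}}{12601} \approx 0.013059$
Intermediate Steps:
$F{\left(n \right)} = 6 n$
$H{\left(O \right)} = \sqrt{7} \sqrt{O}$ ($H{\left(O \right)} = \sqrt{6 O + O} = \sqrt{7 O} = \sqrt{7} \sqrt{O}$)
$\frac{96 + H{\left(39 \right)} \left(-1420\right)}{-1789342} = \frac{96 + \sqrt{7} \sqrt{39} \left(-1420\right)}{-1789342} = \left(96 + \sqrt{273} \left(-1420\right)\right) \left(- \frac{1}{1789342}\right) = \left(96 - 1420 \sqrt{273}\right) \left(- \frac{1}{1789342}\right) = - \frac{48}{894671} + \frac{10 \sqrt{273}}{12601}$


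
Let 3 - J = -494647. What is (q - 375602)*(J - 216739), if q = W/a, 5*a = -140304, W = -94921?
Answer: -4881783551688711/46768 ≈ -1.0438e+11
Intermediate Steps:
a = -140304/5 (a = (⅕)*(-140304) = -140304/5 ≈ -28061.)
J = 494650 (J = 3 - 1*(-494647) = 3 + 494647 = 494650)
q = 474605/140304 (q = -94921/(-140304/5) = -94921*(-5/140304) = 474605/140304 ≈ 3.3827)
(q - 375602)*(J - 216739) = (474605/140304 - 375602)*(494650 - 216739) = -52697988403/140304*277911 = -4881783551688711/46768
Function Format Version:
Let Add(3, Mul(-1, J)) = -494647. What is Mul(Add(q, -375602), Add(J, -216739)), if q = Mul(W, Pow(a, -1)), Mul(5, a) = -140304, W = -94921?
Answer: Rational(-4881783551688711, 46768) ≈ -1.0438e+11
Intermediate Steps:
a = Rational(-140304, 5) (a = Mul(Rational(1, 5), -140304) = Rational(-140304, 5) ≈ -28061.)
J = 494650 (J = Add(3, Mul(-1, -494647)) = Add(3, 494647) = 494650)
q = Rational(474605, 140304) (q = Mul(-94921, Pow(Rational(-140304, 5), -1)) = Mul(-94921, Rational(-5, 140304)) = Rational(474605, 140304) ≈ 3.3827)
Mul(Add(q, -375602), Add(J, -216739)) = Mul(Add(Rational(474605, 140304), -375602), Add(494650, -216739)) = Mul(Rational(-52697988403, 140304), 277911) = Rational(-4881783551688711, 46768)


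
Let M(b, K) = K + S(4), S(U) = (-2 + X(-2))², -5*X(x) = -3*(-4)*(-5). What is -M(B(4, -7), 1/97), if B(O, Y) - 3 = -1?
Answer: -9701/97 ≈ -100.01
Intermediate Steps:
X(x) = 12 (X(x) = -(-3*(-4))*(-5)/5 = -12*(-5)/5 = -⅕*(-60) = 12)
B(O, Y) = 2 (B(O, Y) = 3 - 1 = 2)
S(U) = 100 (S(U) = (-2 + 12)² = 10² = 100)
M(b, K) = 100 + K (M(b, K) = K + 100 = 100 + K)
-M(B(4, -7), 1/97) = -(100 + 1/97) = -1*9701/97 = -9701/97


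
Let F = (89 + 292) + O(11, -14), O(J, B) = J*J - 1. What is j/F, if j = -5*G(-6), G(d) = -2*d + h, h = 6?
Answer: -30/167 ≈ -0.17964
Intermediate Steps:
O(J, B) = -1 + J**2 (O(J, B) = J**2 - 1 = -1 + J**2)
G(d) = 6 - 2*d (G(d) = -2*d + 6 = 6 - 2*d)
F = 501 (F = (89 + 292) + (-1 + 11**2) = 381 + (-1 + 121) = 381 + 120 = 501)
j = -90 (j = -5*(6 - 2*(-6)) = -5*(6 + 12) = -5*18 = -90)
j/F = -90/501 = -90*1/501 = -30/167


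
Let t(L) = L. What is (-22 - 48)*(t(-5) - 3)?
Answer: 560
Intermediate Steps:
(-22 - 48)*(t(-5) - 3) = (-22 - 48)*(-5 - 3) = -70*(-8) = 560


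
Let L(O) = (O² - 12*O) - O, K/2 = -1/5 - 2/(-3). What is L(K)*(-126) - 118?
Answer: 32526/25 ≈ 1301.0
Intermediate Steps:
K = 14/15 (K = 2*(-1/5 - 2/(-3)) = 2*(-1*⅕ - 2*(-⅓)) = 2*(-⅕ + ⅔) = 2*(7/15) = 14/15 ≈ 0.93333)
L(O) = O² - 13*O
L(K)*(-126) - 118 = (14*(-13 + 14/15)/15)*(-126) - 118 = ((14/15)*(-181/15))*(-126) - 118 = -2534/225*(-126) - 118 = 35476/25 - 118 = 32526/25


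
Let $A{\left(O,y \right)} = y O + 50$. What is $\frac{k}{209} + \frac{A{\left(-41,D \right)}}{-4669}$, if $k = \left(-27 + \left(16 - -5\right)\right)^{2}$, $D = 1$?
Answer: $\frac{166203}{975821} \approx 0.17032$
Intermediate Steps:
$k = 36$ ($k = \left(-27 + \left(16 + 5\right)\right)^{2} = \left(-27 + 21\right)^{2} = \left(-6\right)^{2} = 36$)
$A{\left(O,y \right)} = 50 + O y$ ($A{\left(O,y \right)} = O y + 50 = 50 + O y$)
$\frac{k}{209} + \frac{A{\left(-41,D \right)}}{-4669} = \frac{36}{209} + \frac{50 - 41}{-4669} = 36 \cdot \frac{1}{209} + \left(50 - 41\right) \left(- \frac{1}{4669}\right) = \frac{36}{209} + 9 \left(- \frac{1}{4669}\right) = \frac{36}{209} - \frac{9}{4669} = \frac{166203}{975821}$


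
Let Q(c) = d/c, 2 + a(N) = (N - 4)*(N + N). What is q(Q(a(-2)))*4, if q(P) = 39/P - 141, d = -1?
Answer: -3996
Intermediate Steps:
a(N) = -2 + 2*N*(-4 + N) (a(N) = -2 + (N - 4)*(N + N) = -2 + (-4 + N)*(2*N) = -2 + 2*N*(-4 + N))
Q(c) = -1/c
q(P) = -141 + 39/P
q(Q(a(-2)))*4 = (-141 + 39/((-1/(-2 - 8*(-2) + 2*(-2)**2))))*4 = (-141 + 39/((-1/(-2 + 16 + 2*4))))*4 = (-141 + 39/((-1/(-2 + 16 + 8))))*4 = (-141 + 39/((-1/22)))*4 = (-141 + 39/((-1*1/22)))*4 = (-141 + 39/(-1/22))*4 = (-141 + 39*(-22))*4 = (-141 - 858)*4 = -999*4 = -3996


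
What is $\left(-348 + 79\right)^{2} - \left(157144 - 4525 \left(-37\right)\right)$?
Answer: $-252208$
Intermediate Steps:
$\left(-348 + 79\right)^{2} - \left(157144 - 4525 \left(-37\right)\right) = \left(-269\right)^{2} - \left(157144 - -167425\right) = 72361 - \left(157144 + 167425\right) = 72361 - 324569 = -252208$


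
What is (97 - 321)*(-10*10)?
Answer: 22400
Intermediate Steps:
(97 - 321)*(-10*10) = -224*(-100) = 22400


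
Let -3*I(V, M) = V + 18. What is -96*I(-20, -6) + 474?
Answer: 410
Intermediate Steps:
I(V, M) = -6 - V/3 (I(V, M) = -(V + 18)/3 = -(18 + V)/3 = -6 - V/3)
-96*I(-20, -6) + 474 = -96*(-6 - ⅓*(-20)) + 474 = -96*(-6 + 20/3) + 474 = -96*⅔ + 474 = -64 + 474 = 410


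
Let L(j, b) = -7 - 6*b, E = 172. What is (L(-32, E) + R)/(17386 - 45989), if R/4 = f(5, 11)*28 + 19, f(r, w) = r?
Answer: 403/28603 ≈ 0.014089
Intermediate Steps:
R = 636 (R = 4*(5*28 + 19) = 4*(140 + 19) = 4*159 = 636)
(L(-32, E) + R)/(17386 - 45989) = ((-7 - 6*172) + 636)/(17386 - 45989) = ((-7 - 1032) + 636)/(-28603) = (-1039 + 636)*(-1/28603) = -403*(-1/28603) = 403/28603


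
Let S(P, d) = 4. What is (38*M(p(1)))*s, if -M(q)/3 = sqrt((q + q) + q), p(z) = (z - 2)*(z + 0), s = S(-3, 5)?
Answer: -456*I*sqrt(3) ≈ -789.82*I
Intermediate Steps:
s = 4
p(z) = z*(-2 + z) (p(z) = (-2 + z)*z = z*(-2 + z))
M(q) = -3*sqrt(3)*sqrt(q) (M(q) = -3*sqrt((q + q) + q) = -3*sqrt(2*q + q) = -3*sqrt(3)*sqrt(q))
(38*M(p(1)))*s = (38*(-3*sqrt(3)*sqrt(1*(-2 + 1))))*4 = (38*(-3*sqrt(3)*sqrt(1*(-1))))*4 = (38*(-3*sqrt(3)*sqrt(-1)))*4 = (38*(-3*sqrt(3)*I))*4 = (38*(-3*I*sqrt(3)))*4 = -114*I*sqrt(3)*4 = -456*I*sqrt(3)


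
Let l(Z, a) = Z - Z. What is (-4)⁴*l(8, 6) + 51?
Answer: 51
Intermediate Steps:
l(Z, a) = 0
(-4)⁴*l(8, 6) + 51 = (-4)⁴*0 + 51 = 256*0 + 51 = 0 + 51 = 51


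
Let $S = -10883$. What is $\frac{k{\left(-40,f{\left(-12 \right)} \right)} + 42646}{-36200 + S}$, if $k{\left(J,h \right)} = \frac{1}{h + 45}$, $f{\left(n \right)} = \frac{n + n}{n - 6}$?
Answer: $- \frac{5927797}{6544537} \approx -0.90576$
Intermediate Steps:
$f{\left(n \right)} = \frac{2 n}{-6 + n}$
$k{\left(J,h \right)} = \frac{1}{45 + h}$
$\frac{k{\left(-40,f{\left(-12 \right)} \right)} + 42646}{-36200 + S} = \frac{\frac{1}{45 + 2 \left(-12\right) \frac{1}{-6 - 12}} + 42646}{-36200 - 10883} = \frac{\frac{1}{45 + 2 \left(-12\right) \frac{1}{-18}} + 42646}{-47083} = \left(\frac{1}{45 + 2 \left(-12\right) \left(- \frac{1}{18}\right)} + 42646\right) \left(- \frac{1}{47083}\right) = \left(\frac{1}{45 + \frac{4}{3}} + 42646\right) \left(- \frac{1}{47083}\right) = \left(\frac{1}{\frac{139}{3}} + 42646\right) \left(- \frac{1}{47083}\right) = \left(\frac{3}{139} + 42646\right) \left(- \frac{1}{47083}\right) = \frac{5927797}{139} \left(- \frac{1}{47083}\right) = - \frac{5927797}{6544537}$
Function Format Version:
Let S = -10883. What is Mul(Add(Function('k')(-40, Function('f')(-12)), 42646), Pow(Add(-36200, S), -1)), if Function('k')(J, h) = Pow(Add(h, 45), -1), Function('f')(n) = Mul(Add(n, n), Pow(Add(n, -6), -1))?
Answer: Rational(-5927797, 6544537) ≈ -0.90576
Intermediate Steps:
Function('f')(n) = Mul(2, n, Pow(Add(-6, n), -1)) (Function('f')(n) = Mul(Mul(2, n), Pow(Add(-6, n), -1)) = Mul(2, n, Pow(Add(-6, n), -1)))
Function('k')(J, h) = Pow(Add(45, h), -1)
Mul(Add(Function('k')(-40, Function('f')(-12)), 42646), Pow(Add(-36200, S), -1)) = Mul(Add(Pow(Add(45, Mul(2, -12, Pow(Add(-6, -12), -1))), -1), 42646), Pow(Add(-36200, -10883), -1)) = Mul(Add(Pow(Add(45, Mul(2, -12, Pow(-18, -1))), -1), 42646), Pow(-47083, -1)) = Mul(Add(Pow(Add(45, Mul(2, -12, Rational(-1, 18))), -1), 42646), Rational(-1, 47083)) = Mul(Add(Pow(Add(45, Rational(4, 3)), -1), 42646), Rational(-1, 47083)) = Mul(Add(Pow(Rational(139, 3), -1), 42646), Rational(-1, 47083)) = Mul(Add(Rational(3, 139), 42646), Rational(-1, 47083)) = Mul(Rational(5927797, 139), Rational(-1, 47083)) = Rational(-5927797, 6544537)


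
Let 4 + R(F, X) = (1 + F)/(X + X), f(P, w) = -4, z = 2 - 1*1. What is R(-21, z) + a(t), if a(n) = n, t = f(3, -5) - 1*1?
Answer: -19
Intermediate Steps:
z = 1 (z = 2 - 1 = 1)
R(F, X) = -4 + (1 + F)/(2*X) (R(F, X) = -4 + (1 + F)/(X + X) = -4 + (1 + F)/((2*X)) = -4 + (1 + F)*(1/(2*X)) = -4 + (1 + F)/(2*X))
t = -5 (t = -4 - 1*1 = -4 - 1 = -5)
R(-21, z) + a(t) = (1/2)*(1 - 21 - 8*1)/1 - 5 = (1/2)*1*(1 - 21 - 8) - 5 = (1/2)*1*(-28) - 5 = -14 - 5 = -19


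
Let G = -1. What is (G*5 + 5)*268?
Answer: 0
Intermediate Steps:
(G*5 + 5)*268 = (-1*5 + 5)*268 = (-5 + 5)*268 = 0*268 = 0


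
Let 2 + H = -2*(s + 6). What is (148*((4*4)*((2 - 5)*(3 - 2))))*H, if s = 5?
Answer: 170496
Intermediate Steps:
H = -24 (H = -2 - 2*(5 + 6) = -2 - 2*11 = -2 - 22 = -24)
(148*((4*4)*((2 - 5)*(3 - 2))))*H = (148*((4*4)*((2 - 5)*(3 - 2))))*(-24) = (148*(16*(-3*1)))*(-24) = (148*(16*(-3)))*(-24) = (148*(-48))*(-24) = -7104*(-24) = 170496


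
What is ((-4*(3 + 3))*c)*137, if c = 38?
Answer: -124944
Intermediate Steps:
((-4*(3 + 3))*c)*137 = (-4*(3 + 3)*38)*137 = (-4*6*38)*137 = -24*38*137 = -912*137 = -124944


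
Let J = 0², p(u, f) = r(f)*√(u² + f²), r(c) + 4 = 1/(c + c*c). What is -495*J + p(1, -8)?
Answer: -223*√65/56 ≈ -32.105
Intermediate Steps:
r(c) = -4 + 1/(c + c²) (r(c) = -4 + 1/(c + c*c) = -4 + 1/(c + c²))
p(u, f) = √(f² + u²)*(1 - 4*f - 4*f²)/(f*(1 + f)) (p(u, f) = ((1 - 4*f - 4*f²)/(f*(1 + f)))*√(u² + f²) = ((1 - 4*f - 4*f²)/(f*(1 + f)))*√(f² + u²) = √(f² + u²)*(1 - 4*f - 4*f²)/(f*(1 + f)))
J = 0
-495*J + p(1, -8) = -495*0 + √((-8)² + 1²)*(1 - 4*(-8) - 4*(-8)²)/((-8)*(1 - 8)) = 0 - ⅛*√(64 + 1)*(1 + 32 - 4*64)/(-7) = 0 - ⅛*(-⅐)*√65*(1 + 32 - 256) = 0 - ⅛*(-⅐)*√65*(-223) = 0 - 223*√65/56 = -223*√65/56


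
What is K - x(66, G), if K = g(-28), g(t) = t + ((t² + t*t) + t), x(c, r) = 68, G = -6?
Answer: 1444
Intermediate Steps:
g(t) = 2*t + 2*t² (g(t) = t + ((t² + t²) + t) = t + (2*t² + t) = t + (t + 2*t²) = 2*t + 2*t²)
K = 1512 (K = 2*(-28)*(1 - 28) = 2*(-28)*(-27) = 1512)
K - x(66, G) = 1512 - 1*68 = 1512 - 68 = 1444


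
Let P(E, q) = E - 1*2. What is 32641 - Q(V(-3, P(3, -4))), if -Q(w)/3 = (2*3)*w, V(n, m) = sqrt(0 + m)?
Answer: 32659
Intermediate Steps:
P(E, q) = -2 + E (P(E, q) = E - 2 = -2 + E)
V(n, m) = sqrt(m)
Q(w) = -18*w (Q(w) = -3*2*3*w = -18*w)
32641 - Q(V(-3, P(3, -4))) = 32641 - (-18)*sqrt(-2 + 3) = 32641 - (-18)*sqrt(1) = 32641 - (-18) = 32641 - 1*(-18) = 32641 + 18 = 32659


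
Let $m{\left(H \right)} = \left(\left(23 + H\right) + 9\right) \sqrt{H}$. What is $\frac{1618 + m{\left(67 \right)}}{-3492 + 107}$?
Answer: $- \frac{1618}{3385} - \frac{99 \sqrt{67}}{3385} \approx -0.71739$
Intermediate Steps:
$m{\left(H \right)} = \sqrt{H} \left(32 + H\right)$ ($m{\left(H \right)} = \left(32 + H\right) \sqrt{H} = \sqrt{H} \left(32 + H\right)$)
$\frac{1618 + m{\left(67 \right)}}{-3492 + 107} = \frac{1618 + \sqrt{67} \left(32 + 67\right)}{-3492 + 107} = \frac{1618 + \sqrt{67} \cdot 99}{-3385} = \left(1618 + 99 \sqrt{67}\right) \left(- \frac{1}{3385}\right) = - \frac{1618}{3385} - \frac{99 \sqrt{67}}{3385}$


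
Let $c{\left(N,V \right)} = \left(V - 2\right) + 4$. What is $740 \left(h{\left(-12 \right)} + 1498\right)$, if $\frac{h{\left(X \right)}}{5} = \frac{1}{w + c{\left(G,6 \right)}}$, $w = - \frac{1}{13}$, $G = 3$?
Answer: $\frac{114225660}{103} \approx 1.109 \cdot 10^{6}$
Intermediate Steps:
$c{\left(N,V \right)} = 2 + V$ ($c{\left(N,V \right)} = \left(-2 + V\right) + 4 = 2 + V$)
$w = - \frac{1}{13}$ ($w = \left(-1\right) \frac{1}{13} = - \frac{1}{13} \approx -0.076923$)
$h{\left(X \right)} = \frac{65}{103}$ ($h{\left(X \right)} = \frac{5}{- \frac{1}{13} + \left(2 + 6\right)} = \frac{5}{- \frac{1}{13} + 8} = \frac{5}{\frac{103}{13}} = 5 \cdot \frac{13}{103} = \frac{65}{103}$)
$740 \left(h{\left(-12 \right)} + 1498\right) = 740 \left(\frac{65}{103} + 1498\right) = 740 \cdot \frac{154359}{103} = \frac{114225660}{103}$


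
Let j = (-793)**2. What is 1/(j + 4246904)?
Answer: 1/4875753 ≈ 2.0510e-7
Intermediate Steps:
j = 628849
1/(j + 4246904) = 1/(628849 + 4246904) = 1/4875753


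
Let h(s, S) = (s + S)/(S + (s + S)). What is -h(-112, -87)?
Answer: -199/286 ≈ -0.69580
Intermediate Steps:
h(s, S) = (S + s)/(s + 2*S) (h(s, S) = (S + s)/(S + (S + s)) = (S + s)/(s + 2*S))
-h(-112, -87) = -(-87 - 112)/(-112 + 2*(-87)) = -(-199)/(-112 - 174) = -(-199)/(-286) = -(-1)*(-199)/286 = -1*199/286 = -199/286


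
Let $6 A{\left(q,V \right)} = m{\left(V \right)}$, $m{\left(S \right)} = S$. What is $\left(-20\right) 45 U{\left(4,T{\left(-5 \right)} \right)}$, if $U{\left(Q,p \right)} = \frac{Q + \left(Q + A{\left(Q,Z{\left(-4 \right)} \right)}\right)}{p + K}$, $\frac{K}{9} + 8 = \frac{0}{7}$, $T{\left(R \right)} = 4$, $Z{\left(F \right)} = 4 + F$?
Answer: $\frac{1800}{17} \approx 105.88$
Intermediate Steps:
$A{\left(q,V \right)} = \frac{V}{6}$
$K = -72$ ($K = -72 + 9 \cdot \frac{0}{7} = -72 + 9 \cdot 0 \cdot \frac{1}{7} = -72 + 9 \cdot 0 = -72 + 0 = -72$)
$U{\left(Q,p \right)} = \frac{2 Q}{-72 + p}$ ($U{\left(Q,p \right)} = \frac{Q + \left(Q + \frac{4 - 4}{6}\right)}{p - 72} = \frac{Q + \left(Q + \frac{1}{6} \cdot 0\right)}{-72 + p} = \frac{Q + \left(Q + 0\right)}{-72 + p} = \frac{Q + Q}{-72 + p} = \frac{2 Q}{-72 + p}$)
$\left(-20\right) 45 U{\left(4,T{\left(-5 \right)} \right)} = \left(-20\right) 45 \cdot 2 \cdot 4 \frac{1}{-72 + 4} = - 900 \cdot 2 \cdot 4 \frac{1}{-68} = - 900 \cdot 2 \cdot 4 \left(- \frac{1}{68}\right) = \left(-900\right) \left(- \frac{2}{17}\right) = \frac{1800}{17}$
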